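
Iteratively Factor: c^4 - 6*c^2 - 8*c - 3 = (c + 1)*(c^3 - c^2 - 5*c - 3) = (c + 1)^2*(c^2 - 2*c - 3) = (c + 1)^3*(c - 3)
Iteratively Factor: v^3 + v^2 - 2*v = (v)*(v^2 + v - 2) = v*(v - 1)*(v + 2)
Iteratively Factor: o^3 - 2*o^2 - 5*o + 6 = (o - 3)*(o^2 + o - 2) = (o - 3)*(o + 2)*(o - 1)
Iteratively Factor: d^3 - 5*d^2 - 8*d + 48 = (d - 4)*(d^2 - d - 12) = (d - 4)*(d + 3)*(d - 4)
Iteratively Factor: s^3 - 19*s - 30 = (s + 3)*(s^2 - 3*s - 10) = (s + 2)*(s + 3)*(s - 5)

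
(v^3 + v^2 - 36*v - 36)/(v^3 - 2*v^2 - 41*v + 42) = (v^2 - 5*v - 6)/(v^2 - 8*v + 7)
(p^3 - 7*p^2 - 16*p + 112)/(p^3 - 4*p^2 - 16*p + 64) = (p - 7)/(p - 4)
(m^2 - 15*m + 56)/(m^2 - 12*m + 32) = (m - 7)/(m - 4)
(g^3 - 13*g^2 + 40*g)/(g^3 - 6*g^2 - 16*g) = (g - 5)/(g + 2)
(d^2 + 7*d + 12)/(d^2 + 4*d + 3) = (d + 4)/(d + 1)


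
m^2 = m^2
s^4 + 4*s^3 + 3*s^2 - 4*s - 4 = (s - 1)*(s + 1)*(s + 2)^2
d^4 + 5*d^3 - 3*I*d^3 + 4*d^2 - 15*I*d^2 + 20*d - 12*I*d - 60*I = (d + 5)*(d - 3*I)*(d - 2*I)*(d + 2*I)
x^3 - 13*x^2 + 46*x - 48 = (x - 8)*(x - 3)*(x - 2)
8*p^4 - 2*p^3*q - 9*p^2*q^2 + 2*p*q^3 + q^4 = (-2*p + q)*(-p + q)*(p + q)*(4*p + q)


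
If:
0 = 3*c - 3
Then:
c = 1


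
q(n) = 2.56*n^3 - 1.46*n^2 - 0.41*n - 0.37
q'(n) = 7.68*n^2 - 2.92*n - 0.41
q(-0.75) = -1.96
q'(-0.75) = 6.10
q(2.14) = 17.16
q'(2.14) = 28.51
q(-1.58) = -13.46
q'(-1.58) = 23.38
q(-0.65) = -1.42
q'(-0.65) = 4.73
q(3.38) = 80.42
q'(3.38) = 77.46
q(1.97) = 12.73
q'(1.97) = 23.64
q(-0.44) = -0.69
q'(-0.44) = 2.36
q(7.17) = 865.25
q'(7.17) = 373.47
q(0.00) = -0.37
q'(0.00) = -0.41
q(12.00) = 4208.15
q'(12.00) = 1070.47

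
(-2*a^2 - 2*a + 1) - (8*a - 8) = -2*a^2 - 10*a + 9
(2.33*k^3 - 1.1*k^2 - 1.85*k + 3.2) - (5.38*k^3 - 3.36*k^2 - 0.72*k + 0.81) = -3.05*k^3 + 2.26*k^2 - 1.13*k + 2.39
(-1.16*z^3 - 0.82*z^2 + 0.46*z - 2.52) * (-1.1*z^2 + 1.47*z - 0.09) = 1.276*z^5 - 0.8032*z^4 - 1.607*z^3 + 3.522*z^2 - 3.7458*z + 0.2268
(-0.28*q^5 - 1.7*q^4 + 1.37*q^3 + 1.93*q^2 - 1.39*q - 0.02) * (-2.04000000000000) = 0.5712*q^5 + 3.468*q^4 - 2.7948*q^3 - 3.9372*q^2 + 2.8356*q + 0.0408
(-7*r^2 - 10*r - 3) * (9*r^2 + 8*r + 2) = -63*r^4 - 146*r^3 - 121*r^2 - 44*r - 6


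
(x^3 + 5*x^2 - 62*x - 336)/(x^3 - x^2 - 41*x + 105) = (x^2 - 2*x - 48)/(x^2 - 8*x + 15)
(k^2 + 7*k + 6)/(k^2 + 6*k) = (k + 1)/k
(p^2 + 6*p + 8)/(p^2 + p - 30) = (p^2 + 6*p + 8)/(p^2 + p - 30)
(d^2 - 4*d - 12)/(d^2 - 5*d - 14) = (d - 6)/(d - 7)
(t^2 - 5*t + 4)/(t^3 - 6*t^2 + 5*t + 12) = (t - 1)/(t^2 - 2*t - 3)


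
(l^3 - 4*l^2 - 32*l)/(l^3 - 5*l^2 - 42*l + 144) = l*(l + 4)/(l^2 + 3*l - 18)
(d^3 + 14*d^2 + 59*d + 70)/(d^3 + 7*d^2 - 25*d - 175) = (d + 2)/(d - 5)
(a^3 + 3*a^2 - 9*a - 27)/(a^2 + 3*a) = a - 9/a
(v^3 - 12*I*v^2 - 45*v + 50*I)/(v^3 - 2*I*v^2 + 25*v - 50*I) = (v - 5*I)/(v + 5*I)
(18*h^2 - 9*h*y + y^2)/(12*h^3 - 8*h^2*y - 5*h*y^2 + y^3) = (-3*h + y)/(-2*h^2 + h*y + y^2)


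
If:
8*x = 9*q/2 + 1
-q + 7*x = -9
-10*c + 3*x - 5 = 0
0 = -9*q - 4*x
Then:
No Solution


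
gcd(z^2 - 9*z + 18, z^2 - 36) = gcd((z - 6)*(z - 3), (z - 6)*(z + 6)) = z - 6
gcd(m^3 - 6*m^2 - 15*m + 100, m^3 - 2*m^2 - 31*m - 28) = m + 4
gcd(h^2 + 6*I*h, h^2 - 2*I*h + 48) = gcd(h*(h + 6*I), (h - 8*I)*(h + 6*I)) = h + 6*I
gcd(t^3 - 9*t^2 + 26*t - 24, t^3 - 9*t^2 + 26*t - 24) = t^3 - 9*t^2 + 26*t - 24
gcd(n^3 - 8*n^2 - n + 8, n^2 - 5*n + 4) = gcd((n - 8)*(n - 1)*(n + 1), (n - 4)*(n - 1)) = n - 1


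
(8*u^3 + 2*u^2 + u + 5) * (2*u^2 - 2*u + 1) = 16*u^5 - 12*u^4 + 6*u^3 + 10*u^2 - 9*u + 5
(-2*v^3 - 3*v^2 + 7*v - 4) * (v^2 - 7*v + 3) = -2*v^5 + 11*v^4 + 22*v^3 - 62*v^2 + 49*v - 12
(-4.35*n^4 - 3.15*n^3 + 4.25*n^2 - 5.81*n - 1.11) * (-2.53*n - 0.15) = 11.0055*n^5 + 8.622*n^4 - 10.28*n^3 + 14.0618*n^2 + 3.6798*n + 0.1665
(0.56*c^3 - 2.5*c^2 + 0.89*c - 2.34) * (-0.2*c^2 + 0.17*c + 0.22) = -0.112*c^5 + 0.5952*c^4 - 0.4798*c^3 + 0.0692999999999999*c^2 - 0.202*c - 0.5148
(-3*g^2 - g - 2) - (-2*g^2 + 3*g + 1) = -g^2 - 4*g - 3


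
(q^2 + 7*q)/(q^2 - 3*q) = (q + 7)/(q - 3)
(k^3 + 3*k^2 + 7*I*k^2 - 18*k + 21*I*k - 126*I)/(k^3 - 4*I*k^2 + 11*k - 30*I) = (k^3 + k^2*(3 + 7*I) + k*(-18 + 21*I) - 126*I)/(k^3 - 4*I*k^2 + 11*k - 30*I)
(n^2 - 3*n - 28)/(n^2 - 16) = (n - 7)/(n - 4)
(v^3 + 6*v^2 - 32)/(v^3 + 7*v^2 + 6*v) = (v^3 + 6*v^2 - 32)/(v*(v^2 + 7*v + 6))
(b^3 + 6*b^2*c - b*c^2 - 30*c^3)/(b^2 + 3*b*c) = b + 3*c - 10*c^2/b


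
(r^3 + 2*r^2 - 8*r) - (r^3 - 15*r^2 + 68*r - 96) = 17*r^2 - 76*r + 96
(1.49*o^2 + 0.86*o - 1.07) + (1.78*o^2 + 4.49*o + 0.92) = 3.27*o^2 + 5.35*o - 0.15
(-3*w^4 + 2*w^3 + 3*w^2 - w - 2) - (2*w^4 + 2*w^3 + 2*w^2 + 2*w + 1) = -5*w^4 + w^2 - 3*w - 3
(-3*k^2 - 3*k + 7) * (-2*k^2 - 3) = 6*k^4 + 6*k^3 - 5*k^2 + 9*k - 21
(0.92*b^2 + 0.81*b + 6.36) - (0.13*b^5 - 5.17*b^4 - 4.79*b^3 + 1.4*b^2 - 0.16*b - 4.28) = -0.13*b^5 + 5.17*b^4 + 4.79*b^3 - 0.48*b^2 + 0.97*b + 10.64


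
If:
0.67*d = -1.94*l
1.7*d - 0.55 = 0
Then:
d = 0.32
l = -0.11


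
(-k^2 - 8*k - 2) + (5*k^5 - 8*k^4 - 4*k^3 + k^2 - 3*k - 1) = 5*k^5 - 8*k^4 - 4*k^3 - 11*k - 3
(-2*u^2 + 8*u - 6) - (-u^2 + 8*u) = -u^2 - 6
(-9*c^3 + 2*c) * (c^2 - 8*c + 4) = -9*c^5 + 72*c^4 - 34*c^3 - 16*c^2 + 8*c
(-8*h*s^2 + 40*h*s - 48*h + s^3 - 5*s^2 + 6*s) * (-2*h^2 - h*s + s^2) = 16*h^3*s^2 - 80*h^3*s + 96*h^3 + 6*h^2*s^3 - 30*h^2*s^2 + 36*h^2*s - 9*h*s^4 + 45*h*s^3 - 54*h*s^2 + s^5 - 5*s^4 + 6*s^3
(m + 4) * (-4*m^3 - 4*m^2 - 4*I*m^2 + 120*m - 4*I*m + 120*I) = -4*m^4 - 20*m^3 - 4*I*m^3 + 104*m^2 - 20*I*m^2 + 480*m + 104*I*m + 480*I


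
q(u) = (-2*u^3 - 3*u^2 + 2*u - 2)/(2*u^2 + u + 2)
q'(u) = (-4*u - 1)*(-2*u^3 - 3*u^2 + 2*u - 2)/(2*u^2 + u + 2)^2 + (-6*u^2 - 6*u + 2)/(2*u^2 + u + 2)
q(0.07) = -0.90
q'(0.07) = 1.30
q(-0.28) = -1.47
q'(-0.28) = 1.62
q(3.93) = -4.40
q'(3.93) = -1.11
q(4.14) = -4.63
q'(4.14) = -1.10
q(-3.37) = 1.58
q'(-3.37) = -1.23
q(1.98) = -2.14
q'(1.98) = -1.21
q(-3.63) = 1.90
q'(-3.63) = -1.20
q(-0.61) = -1.82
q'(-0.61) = 0.38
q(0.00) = -1.00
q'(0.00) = 1.50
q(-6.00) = 4.56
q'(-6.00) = -1.08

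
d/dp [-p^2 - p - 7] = -2*p - 1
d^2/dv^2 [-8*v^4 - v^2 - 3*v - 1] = -96*v^2 - 2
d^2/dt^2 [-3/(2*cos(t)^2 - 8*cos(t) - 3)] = 12*(-4*sin(t)^4 + 24*sin(t)^2 - 9*cos(t) + 3*cos(3*t) + 15)/(2*sin(t)^2 + 8*cos(t) + 1)^3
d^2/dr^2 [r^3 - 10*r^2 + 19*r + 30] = 6*r - 20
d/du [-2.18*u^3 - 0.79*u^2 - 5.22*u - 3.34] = -6.54*u^2 - 1.58*u - 5.22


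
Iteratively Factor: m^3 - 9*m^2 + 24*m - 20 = (m - 2)*(m^2 - 7*m + 10) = (m - 5)*(m - 2)*(m - 2)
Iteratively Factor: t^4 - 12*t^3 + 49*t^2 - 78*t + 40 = (t - 4)*(t^3 - 8*t^2 + 17*t - 10) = (t - 4)*(t - 1)*(t^2 - 7*t + 10) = (t - 5)*(t - 4)*(t - 1)*(t - 2)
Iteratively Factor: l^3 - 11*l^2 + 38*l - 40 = (l - 2)*(l^2 - 9*l + 20) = (l - 4)*(l - 2)*(l - 5)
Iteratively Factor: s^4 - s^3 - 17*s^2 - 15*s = (s + 3)*(s^3 - 4*s^2 - 5*s) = s*(s + 3)*(s^2 - 4*s - 5) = s*(s + 1)*(s + 3)*(s - 5)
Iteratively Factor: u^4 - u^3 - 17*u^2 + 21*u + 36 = (u - 3)*(u^3 + 2*u^2 - 11*u - 12) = (u - 3)^2*(u^2 + 5*u + 4) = (u - 3)^2*(u + 4)*(u + 1)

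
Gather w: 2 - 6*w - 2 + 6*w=0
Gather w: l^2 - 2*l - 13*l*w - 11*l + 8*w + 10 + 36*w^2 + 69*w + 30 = l^2 - 13*l + 36*w^2 + w*(77 - 13*l) + 40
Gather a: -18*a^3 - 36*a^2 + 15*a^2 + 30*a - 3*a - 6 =-18*a^3 - 21*a^2 + 27*a - 6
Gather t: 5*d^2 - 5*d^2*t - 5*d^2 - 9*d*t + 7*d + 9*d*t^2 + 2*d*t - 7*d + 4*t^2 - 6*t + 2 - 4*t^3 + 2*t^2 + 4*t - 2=-4*t^3 + t^2*(9*d + 6) + t*(-5*d^2 - 7*d - 2)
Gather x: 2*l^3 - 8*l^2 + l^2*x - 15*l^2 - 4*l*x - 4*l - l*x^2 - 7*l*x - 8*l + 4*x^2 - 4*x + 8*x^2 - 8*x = 2*l^3 - 23*l^2 - 12*l + x^2*(12 - l) + x*(l^2 - 11*l - 12)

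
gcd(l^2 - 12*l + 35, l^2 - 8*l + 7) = l - 7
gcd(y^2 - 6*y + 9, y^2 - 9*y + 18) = y - 3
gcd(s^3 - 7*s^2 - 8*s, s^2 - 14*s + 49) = 1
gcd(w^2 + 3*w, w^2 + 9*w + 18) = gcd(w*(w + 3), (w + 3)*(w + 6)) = w + 3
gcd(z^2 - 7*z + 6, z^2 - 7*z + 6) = z^2 - 7*z + 6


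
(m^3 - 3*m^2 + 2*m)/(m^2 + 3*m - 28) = m*(m^2 - 3*m + 2)/(m^2 + 3*m - 28)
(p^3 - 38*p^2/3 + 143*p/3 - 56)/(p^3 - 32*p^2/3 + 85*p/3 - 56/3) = (p - 3)/(p - 1)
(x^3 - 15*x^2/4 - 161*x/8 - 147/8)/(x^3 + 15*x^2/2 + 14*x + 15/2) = (4*x^2 - 21*x - 49)/(4*(x^2 + 6*x + 5))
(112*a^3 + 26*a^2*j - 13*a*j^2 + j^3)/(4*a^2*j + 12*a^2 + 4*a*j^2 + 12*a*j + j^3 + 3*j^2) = (56*a^2 - 15*a*j + j^2)/(2*a*j + 6*a + j^2 + 3*j)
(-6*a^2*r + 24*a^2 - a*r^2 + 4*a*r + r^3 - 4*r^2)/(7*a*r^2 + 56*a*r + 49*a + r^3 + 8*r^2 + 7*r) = (-6*a^2*r + 24*a^2 - a*r^2 + 4*a*r + r^3 - 4*r^2)/(7*a*r^2 + 56*a*r + 49*a + r^3 + 8*r^2 + 7*r)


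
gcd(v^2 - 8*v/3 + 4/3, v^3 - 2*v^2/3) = v - 2/3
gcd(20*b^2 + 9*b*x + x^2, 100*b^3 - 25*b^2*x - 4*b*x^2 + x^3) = 5*b + x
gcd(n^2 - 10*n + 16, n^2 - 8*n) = n - 8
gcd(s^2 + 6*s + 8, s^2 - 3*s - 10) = s + 2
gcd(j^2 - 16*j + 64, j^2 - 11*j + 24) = j - 8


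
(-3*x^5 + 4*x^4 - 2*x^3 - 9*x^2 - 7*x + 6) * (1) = -3*x^5 + 4*x^4 - 2*x^3 - 9*x^2 - 7*x + 6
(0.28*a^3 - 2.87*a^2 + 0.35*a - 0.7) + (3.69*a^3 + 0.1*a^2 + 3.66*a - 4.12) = 3.97*a^3 - 2.77*a^2 + 4.01*a - 4.82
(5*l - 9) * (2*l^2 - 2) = 10*l^3 - 18*l^2 - 10*l + 18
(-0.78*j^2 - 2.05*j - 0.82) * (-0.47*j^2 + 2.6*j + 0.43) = 0.3666*j^4 - 1.0645*j^3 - 5.28*j^2 - 3.0135*j - 0.3526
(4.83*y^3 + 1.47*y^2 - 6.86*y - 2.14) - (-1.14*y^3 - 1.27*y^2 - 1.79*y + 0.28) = 5.97*y^3 + 2.74*y^2 - 5.07*y - 2.42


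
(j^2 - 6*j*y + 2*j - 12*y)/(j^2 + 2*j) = (j - 6*y)/j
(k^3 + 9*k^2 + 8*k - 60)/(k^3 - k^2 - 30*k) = (k^2 + 4*k - 12)/(k*(k - 6))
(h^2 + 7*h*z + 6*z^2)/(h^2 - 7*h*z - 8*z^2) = (-h - 6*z)/(-h + 8*z)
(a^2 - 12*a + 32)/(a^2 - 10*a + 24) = (a - 8)/(a - 6)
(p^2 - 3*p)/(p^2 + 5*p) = (p - 3)/(p + 5)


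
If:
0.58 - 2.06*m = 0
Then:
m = 0.28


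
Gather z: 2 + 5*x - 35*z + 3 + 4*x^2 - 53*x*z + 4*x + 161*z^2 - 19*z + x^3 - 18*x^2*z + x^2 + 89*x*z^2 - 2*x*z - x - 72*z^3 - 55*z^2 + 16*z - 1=x^3 + 5*x^2 + 8*x - 72*z^3 + z^2*(89*x + 106) + z*(-18*x^2 - 55*x - 38) + 4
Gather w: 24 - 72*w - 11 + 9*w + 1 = 14 - 63*w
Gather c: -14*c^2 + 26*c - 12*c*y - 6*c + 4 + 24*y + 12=-14*c^2 + c*(20 - 12*y) + 24*y + 16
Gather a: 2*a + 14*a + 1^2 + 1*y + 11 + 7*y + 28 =16*a + 8*y + 40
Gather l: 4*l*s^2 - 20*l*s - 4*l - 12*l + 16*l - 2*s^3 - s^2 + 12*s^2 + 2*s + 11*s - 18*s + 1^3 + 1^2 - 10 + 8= l*(4*s^2 - 20*s) - 2*s^3 + 11*s^2 - 5*s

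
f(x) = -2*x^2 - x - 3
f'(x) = -4*x - 1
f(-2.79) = -15.78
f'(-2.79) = 10.16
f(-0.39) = -2.91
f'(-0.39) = 0.56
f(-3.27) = -21.12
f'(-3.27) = 12.08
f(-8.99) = -155.65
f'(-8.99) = 34.96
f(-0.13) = -2.90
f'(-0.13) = -0.48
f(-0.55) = -3.06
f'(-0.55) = 1.20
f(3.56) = -31.91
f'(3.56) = -15.24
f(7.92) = -136.37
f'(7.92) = -32.68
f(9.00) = -174.00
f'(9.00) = -37.00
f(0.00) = -3.00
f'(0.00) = -1.00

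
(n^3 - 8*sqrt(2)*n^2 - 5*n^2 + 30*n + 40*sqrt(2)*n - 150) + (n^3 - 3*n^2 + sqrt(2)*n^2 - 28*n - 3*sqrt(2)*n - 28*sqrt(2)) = 2*n^3 - 7*sqrt(2)*n^2 - 8*n^2 + 2*n + 37*sqrt(2)*n - 150 - 28*sqrt(2)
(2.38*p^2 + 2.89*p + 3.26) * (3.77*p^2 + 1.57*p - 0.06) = 8.9726*p^4 + 14.6319*p^3 + 16.6847*p^2 + 4.9448*p - 0.1956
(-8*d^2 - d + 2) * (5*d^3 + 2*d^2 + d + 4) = -40*d^5 - 21*d^4 - 29*d^2 - 2*d + 8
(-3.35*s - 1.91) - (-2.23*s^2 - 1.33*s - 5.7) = 2.23*s^2 - 2.02*s + 3.79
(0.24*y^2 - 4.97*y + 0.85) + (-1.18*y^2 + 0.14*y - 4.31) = -0.94*y^2 - 4.83*y - 3.46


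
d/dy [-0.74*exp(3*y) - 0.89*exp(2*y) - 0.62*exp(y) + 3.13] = (-2.22*exp(2*y) - 1.78*exp(y) - 0.62)*exp(y)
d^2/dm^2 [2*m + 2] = 0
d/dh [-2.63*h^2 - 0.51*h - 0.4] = -5.26*h - 0.51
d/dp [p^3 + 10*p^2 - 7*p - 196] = 3*p^2 + 20*p - 7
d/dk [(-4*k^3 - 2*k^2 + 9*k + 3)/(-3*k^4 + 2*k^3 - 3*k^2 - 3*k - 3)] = (-12*k^6 - 12*k^5 + 97*k^4 + 24*k^3 + 51*k^2 + 30*k - 18)/(9*k^8 - 12*k^7 + 22*k^6 + 6*k^5 + 15*k^4 + 6*k^3 + 27*k^2 + 18*k + 9)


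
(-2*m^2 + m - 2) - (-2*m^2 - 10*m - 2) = 11*m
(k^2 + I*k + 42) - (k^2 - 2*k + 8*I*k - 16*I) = 2*k - 7*I*k + 42 + 16*I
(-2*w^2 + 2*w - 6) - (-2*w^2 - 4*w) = 6*w - 6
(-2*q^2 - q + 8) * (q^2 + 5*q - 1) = -2*q^4 - 11*q^3 + 5*q^2 + 41*q - 8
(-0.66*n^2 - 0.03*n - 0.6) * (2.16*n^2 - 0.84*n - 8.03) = -1.4256*n^4 + 0.4896*n^3 + 4.029*n^2 + 0.7449*n + 4.818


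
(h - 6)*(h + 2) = h^2 - 4*h - 12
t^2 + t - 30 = (t - 5)*(t + 6)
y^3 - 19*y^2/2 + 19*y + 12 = (y - 6)*(y - 4)*(y + 1/2)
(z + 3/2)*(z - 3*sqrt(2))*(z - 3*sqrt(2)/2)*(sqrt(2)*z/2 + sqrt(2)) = sqrt(2)*z^4/2 - 9*z^3/2 + 7*sqrt(2)*z^3/4 - 63*z^2/4 + 6*sqrt(2)*z^2 - 27*z/2 + 63*sqrt(2)*z/4 + 27*sqrt(2)/2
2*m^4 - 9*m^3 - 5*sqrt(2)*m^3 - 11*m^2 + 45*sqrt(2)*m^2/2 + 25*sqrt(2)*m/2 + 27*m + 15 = (m - 5)*(m - 3*sqrt(2))*(sqrt(2)*m + 1)*(sqrt(2)*m + sqrt(2)/2)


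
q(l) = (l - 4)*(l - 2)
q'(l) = 2*l - 6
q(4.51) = 1.28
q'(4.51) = 3.02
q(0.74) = 4.11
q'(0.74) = -4.52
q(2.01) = -0.02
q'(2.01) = -1.98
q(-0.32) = 10.02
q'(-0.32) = -6.64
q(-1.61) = 20.25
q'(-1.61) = -9.22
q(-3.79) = 45.10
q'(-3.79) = -13.58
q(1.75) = 0.56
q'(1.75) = -2.50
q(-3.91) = 46.75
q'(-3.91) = -13.82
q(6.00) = 8.00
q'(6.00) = 6.00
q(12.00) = 80.00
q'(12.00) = 18.00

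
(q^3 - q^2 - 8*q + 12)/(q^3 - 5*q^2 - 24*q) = (q^2 - 4*q + 4)/(q*(q - 8))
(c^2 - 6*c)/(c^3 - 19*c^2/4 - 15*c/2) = 4/(4*c + 5)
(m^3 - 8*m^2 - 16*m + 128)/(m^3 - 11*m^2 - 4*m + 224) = (m - 4)/(m - 7)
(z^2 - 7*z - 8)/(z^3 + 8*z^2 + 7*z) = (z - 8)/(z*(z + 7))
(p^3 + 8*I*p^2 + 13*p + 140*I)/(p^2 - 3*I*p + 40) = (p^2 + 3*I*p + 28)/(p - 8*I)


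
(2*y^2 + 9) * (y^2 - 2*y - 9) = 2*y^4 - 4*y^3 - 9*y^2 - 18*y - 81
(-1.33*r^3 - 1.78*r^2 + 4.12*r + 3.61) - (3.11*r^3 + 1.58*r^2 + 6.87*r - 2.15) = -4.44*r^3 - 3.36*r^2 - 2.75*r + 5.76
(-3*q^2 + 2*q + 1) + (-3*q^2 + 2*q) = -6*q^2 + 4*q + 1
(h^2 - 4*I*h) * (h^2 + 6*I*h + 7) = h^4 + 2*I*h^3 + 31*h^2 - 28*I*h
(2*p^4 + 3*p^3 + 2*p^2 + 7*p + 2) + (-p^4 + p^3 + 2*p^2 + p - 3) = p^4 + 4*p^3 + 4*p^2 + 8*p - 1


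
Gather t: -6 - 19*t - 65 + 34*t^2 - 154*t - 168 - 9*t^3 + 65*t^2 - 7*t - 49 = -9*t^3 + 99*t^2 - 180*t - 288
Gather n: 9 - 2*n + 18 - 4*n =27 - 6*n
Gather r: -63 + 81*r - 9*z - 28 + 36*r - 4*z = 117*r - 13*z - 91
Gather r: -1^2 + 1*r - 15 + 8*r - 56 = 9*r - 72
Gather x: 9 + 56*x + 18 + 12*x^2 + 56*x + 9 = 12*x^2 + 112*x + 36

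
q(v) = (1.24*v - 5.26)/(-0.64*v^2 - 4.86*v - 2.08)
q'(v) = (1.24*v - 5.26)*(1.28*v + 4.86)/(-0.64*v^2 - 4.86*v - 2.08)^2 + 1.24/(-0.64*v^2 - 4.86*v - 2.08)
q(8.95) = -0.06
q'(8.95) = -0.00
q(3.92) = 0.01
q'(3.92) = -0.04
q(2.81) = 0.09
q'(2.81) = -0.09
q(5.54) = -0.03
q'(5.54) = -0.02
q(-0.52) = -21.54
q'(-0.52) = -325.02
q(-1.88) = -1.58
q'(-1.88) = -0.55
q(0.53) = 0.95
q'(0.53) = -1.35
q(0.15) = 1.80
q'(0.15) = -3.65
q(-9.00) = 1.61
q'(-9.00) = 0.93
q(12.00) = -0.06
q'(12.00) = 0.00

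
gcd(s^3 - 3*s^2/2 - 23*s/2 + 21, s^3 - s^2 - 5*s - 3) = s - 3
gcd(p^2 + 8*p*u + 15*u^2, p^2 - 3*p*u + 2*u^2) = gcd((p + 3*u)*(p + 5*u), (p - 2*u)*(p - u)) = 1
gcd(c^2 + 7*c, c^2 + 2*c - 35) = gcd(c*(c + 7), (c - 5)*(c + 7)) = c + 7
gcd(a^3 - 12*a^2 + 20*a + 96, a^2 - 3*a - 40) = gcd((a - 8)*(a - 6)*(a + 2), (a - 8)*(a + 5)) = a - 8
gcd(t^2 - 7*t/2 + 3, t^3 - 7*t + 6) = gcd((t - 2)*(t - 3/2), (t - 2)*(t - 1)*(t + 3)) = t - 2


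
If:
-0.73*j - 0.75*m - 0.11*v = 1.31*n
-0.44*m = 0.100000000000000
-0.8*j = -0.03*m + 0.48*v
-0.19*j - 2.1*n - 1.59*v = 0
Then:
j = 0.08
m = -0.23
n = 0.10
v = -0.14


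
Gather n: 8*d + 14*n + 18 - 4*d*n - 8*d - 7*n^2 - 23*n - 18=-7*n^2 + n*(-4*d - 9)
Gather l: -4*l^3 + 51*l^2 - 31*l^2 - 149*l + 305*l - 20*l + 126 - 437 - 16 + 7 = -4*l^3 + 20*l^2 + 136*l - 320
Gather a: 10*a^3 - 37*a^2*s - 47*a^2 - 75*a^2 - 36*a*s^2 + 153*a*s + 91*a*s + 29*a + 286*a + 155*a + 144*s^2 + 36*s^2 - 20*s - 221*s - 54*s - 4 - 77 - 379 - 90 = 10*a^3 + a^2*(-37*s - 122) + a*(-36*s^2 + 244*s + 470) + 180*s^2 - 295*s - 550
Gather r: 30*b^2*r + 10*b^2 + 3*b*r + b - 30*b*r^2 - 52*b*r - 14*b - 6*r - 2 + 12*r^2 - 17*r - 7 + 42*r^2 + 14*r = 10*b^2 - 13*b + r^2*(54 - 30*b) + r*(30*b^2 - 49*b - 9) - 9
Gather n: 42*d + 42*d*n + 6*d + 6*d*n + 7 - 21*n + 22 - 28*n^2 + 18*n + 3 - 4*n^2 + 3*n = 48*d*n + 48*d - 32*n^2 + 32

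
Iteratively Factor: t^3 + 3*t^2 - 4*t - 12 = (t + 2)*(t^2 + t - 6) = (t + 2)*(t + 3)*(t - 2)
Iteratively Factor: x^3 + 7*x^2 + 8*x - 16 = (x - 1)*(x^2 + 8*x + 16) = (x - 1)*(x + 4)*(x + 4)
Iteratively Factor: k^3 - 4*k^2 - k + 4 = (k + 1)*(k^2 - 5*k + 4) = (k - 4)*(k + 1)*(k - 1)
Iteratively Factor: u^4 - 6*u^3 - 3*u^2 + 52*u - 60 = (u - 5)*(u^3 - u^2 - 8*u + 12) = (u - 5)*(u + 3)*(u^2 - 4*u + 4) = (u - 5)*(u - 2)*(u + 3)*(u - 2)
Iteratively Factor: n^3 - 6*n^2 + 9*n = (n)*(n^2 - 6*n + 9) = n*(n - 3)*(n - 3)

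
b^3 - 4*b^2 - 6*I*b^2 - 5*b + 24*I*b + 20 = (b - 4)*(b - 5*I)*(b - I)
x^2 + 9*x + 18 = (x + 3)*(x + 6)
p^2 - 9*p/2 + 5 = (p - 5/2)*(p - 2)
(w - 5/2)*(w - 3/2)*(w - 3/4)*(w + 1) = w^4 - 15*w^3/4 + 2*w^2 + 63*w/16 - 45/16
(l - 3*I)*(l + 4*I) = l^2 + I*l + 12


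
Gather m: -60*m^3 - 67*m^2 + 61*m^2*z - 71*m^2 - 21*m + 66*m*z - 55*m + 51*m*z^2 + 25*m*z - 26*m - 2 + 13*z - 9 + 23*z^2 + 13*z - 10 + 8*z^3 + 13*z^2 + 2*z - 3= -60*m^3 + m^2*(61*z - 138) + m*(51*z^2 + 91*z - 102) + 8*z^3 + 36*z^2 + 28*z - 24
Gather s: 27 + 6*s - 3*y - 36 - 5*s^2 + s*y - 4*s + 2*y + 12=-5*s^2 + s*(y + 2) - y + 3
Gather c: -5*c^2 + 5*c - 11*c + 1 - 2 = -5*c^2 - 6*c - 1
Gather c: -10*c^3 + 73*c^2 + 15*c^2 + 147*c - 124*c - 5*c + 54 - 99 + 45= -10*c^3 + 88*c^2 + 18*c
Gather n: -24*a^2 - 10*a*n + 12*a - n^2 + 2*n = -24*a^2 + 12*a - n^2 + n*(2 - 10*a)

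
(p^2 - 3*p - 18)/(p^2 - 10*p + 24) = (p + 3)/(p - 4)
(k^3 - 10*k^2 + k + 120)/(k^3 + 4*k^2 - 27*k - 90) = (k - 8)/(k + 6)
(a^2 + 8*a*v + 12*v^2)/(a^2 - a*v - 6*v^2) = (-a - 6*v)/(-a + 3*v)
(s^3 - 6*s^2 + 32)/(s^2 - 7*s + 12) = (s^2 - 2*s - 8)/(s - 3)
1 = 1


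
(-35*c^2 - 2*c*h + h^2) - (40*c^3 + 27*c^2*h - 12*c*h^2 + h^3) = -40*c^3 - 27*c^2*h - 35*c^2 + 12*c*h^2 - 2*c*h - h^3 + h^2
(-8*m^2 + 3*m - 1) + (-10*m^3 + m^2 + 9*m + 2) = -10*m^3 - 7*m^2 + 12*m + 1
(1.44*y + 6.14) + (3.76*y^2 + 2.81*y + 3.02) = 3.76*y^2 + 4.25*y + 9.16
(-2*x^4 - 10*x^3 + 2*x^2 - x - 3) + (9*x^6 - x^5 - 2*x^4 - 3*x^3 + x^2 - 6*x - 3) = 9*x^6 - x^5 - 4*x^4 - 13*x^3 + 3*x^2 - 7*x - 6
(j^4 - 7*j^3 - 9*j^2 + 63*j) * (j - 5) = j^5 - 12*j^4 + 26*j^3 + 108*j^2 - 315*j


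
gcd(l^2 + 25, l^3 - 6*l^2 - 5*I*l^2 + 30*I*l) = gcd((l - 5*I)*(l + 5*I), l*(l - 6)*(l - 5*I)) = l - 5*I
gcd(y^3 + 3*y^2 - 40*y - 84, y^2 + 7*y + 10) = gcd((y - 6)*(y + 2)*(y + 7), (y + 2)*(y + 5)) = y + 2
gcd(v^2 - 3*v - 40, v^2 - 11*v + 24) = v - 8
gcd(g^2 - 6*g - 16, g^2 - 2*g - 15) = 1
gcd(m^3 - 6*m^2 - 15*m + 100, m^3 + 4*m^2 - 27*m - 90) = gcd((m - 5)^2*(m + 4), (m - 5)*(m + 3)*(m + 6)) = m - 5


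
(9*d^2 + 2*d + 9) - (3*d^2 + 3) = 6*d^2 + 2*d + 6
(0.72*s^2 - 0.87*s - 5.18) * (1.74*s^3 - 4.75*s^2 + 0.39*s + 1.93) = 1.2528*s^5 - 4.9338*s^4 - 4.5999*s^3 + 25.6553*s^2 - 3.6993*s - 9.9974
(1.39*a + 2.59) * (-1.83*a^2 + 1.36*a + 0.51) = -2.5437*a^3 - 2.8493*a^2 + 4.2313*a + 1.3209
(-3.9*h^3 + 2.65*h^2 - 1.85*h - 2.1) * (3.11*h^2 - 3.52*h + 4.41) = -12.129*h^5 + 21.9695*h^4 - 32.2805*h^3 + 11.6675*h^2 - 0.7665*h - 9.261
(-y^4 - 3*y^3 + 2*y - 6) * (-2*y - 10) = 2*y^5 + 16*y^4 + 30*y^3 - 4*y^2 - 8*y + 60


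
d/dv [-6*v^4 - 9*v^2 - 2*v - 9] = -24*v^3 - 18*v - 2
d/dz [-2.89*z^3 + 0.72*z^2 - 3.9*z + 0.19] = -8.67*z^2 + 1.44*z - 3.9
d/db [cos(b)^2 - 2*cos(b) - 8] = 2*(1 - cos(b))*sin(b)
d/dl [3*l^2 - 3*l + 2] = 6*l - 3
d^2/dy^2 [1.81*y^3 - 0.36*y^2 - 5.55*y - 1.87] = 10.86*y - 0.72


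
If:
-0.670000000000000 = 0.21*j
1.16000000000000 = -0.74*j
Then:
No Solution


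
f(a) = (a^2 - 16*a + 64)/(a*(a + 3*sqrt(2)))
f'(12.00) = 0.03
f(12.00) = 0.08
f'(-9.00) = 1.37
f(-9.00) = 6.75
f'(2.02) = -2.80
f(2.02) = 2.83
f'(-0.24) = -259.69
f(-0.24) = -70.68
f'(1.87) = -3.37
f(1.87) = 3.29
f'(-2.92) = 18.43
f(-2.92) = -30.88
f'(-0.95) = -13.46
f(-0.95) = -25.61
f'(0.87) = -18.58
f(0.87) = 11.43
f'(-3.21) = 31.67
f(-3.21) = -37.91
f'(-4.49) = 576.63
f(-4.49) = 140.46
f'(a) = (2*a - 16)/(a*(a + 3*sqrt(2))) - (a^2 - 16*a + 64)/(a*(a + 3*sqrt(2))^2) - (a^2 - 16*a + 64)/(a^2*(a + 3*sqrt(2))) = (3*sqrt(2)*a^2 + 16*a^2 - 128*a - 192*sqrt(2))/(a^2*(a^2 + 6*sqrt(2)*a + 18))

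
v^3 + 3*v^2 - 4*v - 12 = (v - 2)*(v + 2)*(v + 3)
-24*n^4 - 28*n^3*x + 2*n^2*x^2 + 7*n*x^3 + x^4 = (-2*n + x)*(n + x)*(2*n + x)*(6*n + x)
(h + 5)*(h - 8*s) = h^2 - 8*h*s + 5*h - 40*s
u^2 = u^2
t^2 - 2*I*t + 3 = (t - 3*I)*(t + I)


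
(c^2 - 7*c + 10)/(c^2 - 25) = (c - 2)/(c + 5)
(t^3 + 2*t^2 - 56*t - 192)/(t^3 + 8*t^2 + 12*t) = (t^2 - 4*t - 32)/(t*(t + 2))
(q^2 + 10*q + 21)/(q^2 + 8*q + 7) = (q + 3)/(q + 1)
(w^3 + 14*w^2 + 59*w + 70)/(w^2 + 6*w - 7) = (w^2 + 7*w + 10)/(w - 1)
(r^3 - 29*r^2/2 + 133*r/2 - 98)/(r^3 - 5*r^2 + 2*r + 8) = (r^2 - 21*r/2 + 49/2)/(r^2 - r - 2)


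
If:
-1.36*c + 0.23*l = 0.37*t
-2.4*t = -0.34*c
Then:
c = 7.05882352941176*t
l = 43.3478260869565*t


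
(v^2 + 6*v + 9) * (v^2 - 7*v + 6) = v^4 - v^3 - 27*v^2 - 27*v + 54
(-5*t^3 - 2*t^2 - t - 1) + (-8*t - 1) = -5*t^3 - 2*t^2 - 9*t - 2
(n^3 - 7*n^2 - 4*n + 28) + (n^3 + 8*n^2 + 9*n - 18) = 2*n^3 + n^2 + 5*n + 10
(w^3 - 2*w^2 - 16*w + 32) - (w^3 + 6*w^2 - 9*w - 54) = -8*w^2 - 7*w + 86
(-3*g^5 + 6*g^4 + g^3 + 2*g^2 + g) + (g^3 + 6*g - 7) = -3*g^5 + 6*g^4 + 2*g^3 + 2*g^2 + 7*g - 7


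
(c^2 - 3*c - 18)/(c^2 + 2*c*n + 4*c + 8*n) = (c^2 - 3*c - 18)/(c^2 + 2*c*n + 4*c + 8*n)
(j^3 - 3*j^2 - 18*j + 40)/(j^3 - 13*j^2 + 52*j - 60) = (j + 4)/(j - 6)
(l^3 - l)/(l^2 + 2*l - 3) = l*(l + 1)/(l + 3)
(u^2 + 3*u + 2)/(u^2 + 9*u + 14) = (u + 1)/(u + 7)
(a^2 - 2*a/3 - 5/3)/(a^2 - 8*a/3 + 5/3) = (a + 1)/(a - 1)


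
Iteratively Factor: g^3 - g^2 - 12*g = (g - 4)*(g^2 + 3*g) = g*(g - 4)*(g + 3)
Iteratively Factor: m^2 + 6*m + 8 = (m + 2)*(m + 4)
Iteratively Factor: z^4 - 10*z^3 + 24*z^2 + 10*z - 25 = (z - 5)*(z^3 - 5*z^2 - z + 5) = (z - 5)*(z - 1)*(z^2 - 4*z - 5) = (z - 5)^2*(z - 1)*(z + 1)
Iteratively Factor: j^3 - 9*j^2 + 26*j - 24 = (j - 4)*(j^2 - 5*j + 6) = (j - 4)*(j - 2)*(j - 3)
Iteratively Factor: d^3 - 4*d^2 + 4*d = (d - 2)*(d^2 - 2*d) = d*(d - 2)*(d - 2)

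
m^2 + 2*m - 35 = (m - 5)*(m + 7)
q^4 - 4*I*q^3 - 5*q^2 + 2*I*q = q*(q - 2*I)*(q - I)^2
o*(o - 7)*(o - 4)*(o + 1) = o^4 - 10*o^3 + 17*o^2 + 28*o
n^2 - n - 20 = (n - 5)*(n + 4)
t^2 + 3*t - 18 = (t - 3)*(t + 6)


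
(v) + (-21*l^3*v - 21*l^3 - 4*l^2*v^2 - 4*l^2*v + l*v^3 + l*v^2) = -21*l^3*v - 21*l^3 - 4*l^2*v^2 - 4*l^2*v + l*v^3 + l*v^2 + v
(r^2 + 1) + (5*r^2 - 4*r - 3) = 6*r^2 - 4*r - 2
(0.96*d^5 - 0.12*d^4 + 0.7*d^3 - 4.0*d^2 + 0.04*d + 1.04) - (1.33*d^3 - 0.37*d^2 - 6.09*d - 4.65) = 0.96*d^5 - 0.12*d^4 - 0.63*d^3 - 3.63*d^2 + 6.13*d + 5.69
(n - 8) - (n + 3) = -11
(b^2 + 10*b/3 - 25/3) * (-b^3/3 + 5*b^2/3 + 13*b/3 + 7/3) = -b^5/3 + 5*b^4/9 + 38*b^3/3 + 26*b^2/9 - 85*b/3 - 175/9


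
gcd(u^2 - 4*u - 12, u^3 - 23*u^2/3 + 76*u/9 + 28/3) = u - 6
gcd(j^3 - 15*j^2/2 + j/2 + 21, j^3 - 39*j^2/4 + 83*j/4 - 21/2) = j^2 - 9*j + 14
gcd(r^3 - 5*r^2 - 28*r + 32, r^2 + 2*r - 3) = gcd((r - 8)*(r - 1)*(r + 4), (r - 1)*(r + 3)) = r - 1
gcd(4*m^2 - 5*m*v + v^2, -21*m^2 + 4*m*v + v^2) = 1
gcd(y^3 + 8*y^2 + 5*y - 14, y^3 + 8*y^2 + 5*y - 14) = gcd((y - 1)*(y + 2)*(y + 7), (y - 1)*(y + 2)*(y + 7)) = y^3 + 8*y^2 + 5*y - 14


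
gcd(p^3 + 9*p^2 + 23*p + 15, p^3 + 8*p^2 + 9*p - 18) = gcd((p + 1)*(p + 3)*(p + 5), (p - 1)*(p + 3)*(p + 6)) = p + 3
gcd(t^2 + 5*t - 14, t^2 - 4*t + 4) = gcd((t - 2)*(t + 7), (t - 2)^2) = t - 2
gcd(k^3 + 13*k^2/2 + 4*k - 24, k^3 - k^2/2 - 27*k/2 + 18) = k^2 + 5*k/2 - 6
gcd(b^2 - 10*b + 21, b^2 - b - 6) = b - 3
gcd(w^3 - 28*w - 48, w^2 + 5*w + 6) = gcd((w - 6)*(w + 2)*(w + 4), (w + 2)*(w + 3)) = w + 2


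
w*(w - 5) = w^2 - 5*w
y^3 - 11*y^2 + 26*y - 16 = (y - 8)*(y - 2)*(y - 1)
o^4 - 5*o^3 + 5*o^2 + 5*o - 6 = (o - 3)*(o - 2)*(o - 1)*(o + 1)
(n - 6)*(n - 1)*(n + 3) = n^3 - 4*n^2 - 15*n + 18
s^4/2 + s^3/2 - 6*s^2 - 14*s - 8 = (s/2 + 1)*(s - 4)*(s + 1)*(s + 2)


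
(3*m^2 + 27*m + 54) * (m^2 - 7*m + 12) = 3*m^4 + 6*m^3 - 99*m^2 - 54*m + 648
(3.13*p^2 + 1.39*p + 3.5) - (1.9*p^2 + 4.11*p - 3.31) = 1.23*p^2 - 2.72*p + 6.81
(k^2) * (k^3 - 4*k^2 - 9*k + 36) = k^5 - 4*k^4 - 9*k^3 + 36*k^2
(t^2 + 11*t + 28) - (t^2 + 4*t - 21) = 7*t + 49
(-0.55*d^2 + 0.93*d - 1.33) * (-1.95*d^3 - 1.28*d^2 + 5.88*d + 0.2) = 1.0725*d^5 - 1.1095*d^4 - 1.8309*d^3 + 7.0608*d^2 - 7.6344*d - 0.266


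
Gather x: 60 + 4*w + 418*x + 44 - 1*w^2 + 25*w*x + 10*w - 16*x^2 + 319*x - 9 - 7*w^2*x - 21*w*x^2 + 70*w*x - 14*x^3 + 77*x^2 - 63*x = -w^2 + 14*w - 14*x^3 + x^2*(61 - 21*w) + x*(-7*w^2 + 95*w + 674) + 95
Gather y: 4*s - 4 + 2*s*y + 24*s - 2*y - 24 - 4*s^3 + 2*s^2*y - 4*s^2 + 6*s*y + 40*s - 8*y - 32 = -4*s^3 - 4*s^2 + 68*s + y*(2*s^2 + 8*s - 10) - 60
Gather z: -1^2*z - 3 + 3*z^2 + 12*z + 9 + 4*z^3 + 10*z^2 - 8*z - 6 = 4*z^3 + 13*z^2 + 3*z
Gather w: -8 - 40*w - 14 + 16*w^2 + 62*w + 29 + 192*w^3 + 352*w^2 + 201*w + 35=192*w^3 + 368*w^2 + 223*w + 42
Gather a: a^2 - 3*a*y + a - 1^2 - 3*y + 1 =a^2 + a*(1 - 3*y) - 3*y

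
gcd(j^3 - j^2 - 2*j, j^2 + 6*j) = j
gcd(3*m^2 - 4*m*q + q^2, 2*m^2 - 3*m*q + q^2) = -m + q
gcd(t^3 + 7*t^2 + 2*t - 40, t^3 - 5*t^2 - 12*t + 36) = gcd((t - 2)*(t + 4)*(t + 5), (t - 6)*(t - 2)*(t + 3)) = t - 2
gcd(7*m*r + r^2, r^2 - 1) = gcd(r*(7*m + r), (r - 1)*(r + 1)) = 1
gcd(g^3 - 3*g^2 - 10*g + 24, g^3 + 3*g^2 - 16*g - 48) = g^2 - g - 12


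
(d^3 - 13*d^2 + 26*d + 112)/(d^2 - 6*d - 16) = d - 7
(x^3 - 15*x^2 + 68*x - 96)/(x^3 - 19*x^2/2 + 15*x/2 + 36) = 2*(x - 4)/(2*x + 3)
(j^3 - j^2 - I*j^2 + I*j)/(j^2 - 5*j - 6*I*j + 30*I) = j*(j^2 - j - I*j + I)/(j^2 - 5*j - 6*I*j + 30*I)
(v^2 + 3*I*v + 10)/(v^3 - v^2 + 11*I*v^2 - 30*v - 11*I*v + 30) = (v - 2*I)/(v^2 + v*(-1 + 6*I) - 6*I)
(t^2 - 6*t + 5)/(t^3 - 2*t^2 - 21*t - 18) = (-t^2 + 6*t - 5)/(-t^3 + 2*t^2 + 21*t + 18)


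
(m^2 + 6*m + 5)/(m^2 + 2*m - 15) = (m + 1)/(m - 3)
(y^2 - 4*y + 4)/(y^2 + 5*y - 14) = (y - 2)/(y + 7)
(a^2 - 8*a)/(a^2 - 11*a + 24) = a/(a - 3)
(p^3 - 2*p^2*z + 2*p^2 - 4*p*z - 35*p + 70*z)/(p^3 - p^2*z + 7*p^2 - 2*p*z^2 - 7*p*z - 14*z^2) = (p - 5)/(p + z)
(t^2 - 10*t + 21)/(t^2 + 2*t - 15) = (t - 7)/(t + 5)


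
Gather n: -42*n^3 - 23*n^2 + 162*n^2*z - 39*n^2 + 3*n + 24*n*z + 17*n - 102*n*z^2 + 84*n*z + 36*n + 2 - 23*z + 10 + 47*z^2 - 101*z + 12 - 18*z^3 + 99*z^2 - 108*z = -42*n^3 + n^2*(162*z - 62) + n*(-102*z^2 + 108*z + 56) - 18*z^3 + 146*z^2 - 232*z + 24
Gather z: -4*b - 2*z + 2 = -4*b - 2*z + 2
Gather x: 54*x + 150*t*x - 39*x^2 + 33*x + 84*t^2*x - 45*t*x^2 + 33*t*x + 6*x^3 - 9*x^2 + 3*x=6*x^3 + x^2*(-45*t - 48) + x*(84*t^2 + 183*t + 90)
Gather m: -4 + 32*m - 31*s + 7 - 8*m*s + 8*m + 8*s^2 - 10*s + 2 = m*(40 - 8*s) + 8*s^2 - 41*s + 5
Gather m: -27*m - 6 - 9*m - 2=-36*m - 8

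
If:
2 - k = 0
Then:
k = 2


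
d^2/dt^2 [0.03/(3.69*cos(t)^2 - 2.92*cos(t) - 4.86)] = (1.633932*(1 - cos(t)^2)^2 - 0.969732*cos(t)^3 + 3.224766*cos(t)^2 + 1.513728*cos(t) - 3.22152)/(-3.69*cos(t)^2 + 2.92*cos(t) + 4.86)^3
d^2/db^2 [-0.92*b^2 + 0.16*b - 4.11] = -1.84000000000000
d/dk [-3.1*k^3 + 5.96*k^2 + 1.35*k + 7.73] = -9.3*k^2 + 11.92*k + 1.35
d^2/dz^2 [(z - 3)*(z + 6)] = 2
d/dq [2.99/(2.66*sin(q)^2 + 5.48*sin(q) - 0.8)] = -(15.9068*sin(q) + 16.3852)*cos(q)/(2.66*sin(q)^2 + 5.48*sin(q) - 0.8)^2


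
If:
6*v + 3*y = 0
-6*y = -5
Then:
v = -5/12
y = 5/6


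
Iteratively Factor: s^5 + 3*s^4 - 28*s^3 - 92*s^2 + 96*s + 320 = (s - 2)*(s^4 + 5*s^3 - 18*s^2 - 128*s - 160) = (s - 5)*(s - 2)*(s^3 + 10*s^2 + 32*s + 32) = (s - 5)*(s - 2)*(s + 4)*(s^2 + 6*s + 8) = (s - 5)*(s - 2)*(s + 2)*(s + 4)*(s + 4)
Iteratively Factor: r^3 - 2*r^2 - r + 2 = (r - 1)*(r^2 - r - 2) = (r - 1)*(r + 1)*(r - 2)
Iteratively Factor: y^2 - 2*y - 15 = (y + 3)*(y - 5)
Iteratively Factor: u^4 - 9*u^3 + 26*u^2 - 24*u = (u - 3)*(u^3 - 6*u^2 + 8*u) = u*(u - 3)*(u^2 - 6*u + 8) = u*(u - 4)*(u - 3)*(u - 2)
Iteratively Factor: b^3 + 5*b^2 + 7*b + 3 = (b + 3)*(b^2 + 2*b + 1) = (b + 1)*(b + 3)*(b + 1)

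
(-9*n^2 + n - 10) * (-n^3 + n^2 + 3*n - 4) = 9*n^5 - 10*n^4 - 16*n^3 + 29*n^2 - 34*n + 40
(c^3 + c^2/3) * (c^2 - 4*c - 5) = c^5 - 11*c^4/3 - 19*c^3/3 - 5*c^2/3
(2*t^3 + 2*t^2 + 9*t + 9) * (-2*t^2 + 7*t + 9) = -4*t^5 + 10*t^4 + 14*t^3 + 63*t^2 + 144*t + 81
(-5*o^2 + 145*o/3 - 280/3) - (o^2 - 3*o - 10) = -6*o^2 + 154*o/3 - 250/3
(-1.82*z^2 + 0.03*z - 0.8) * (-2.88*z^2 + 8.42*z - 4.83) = 5.2416*z^4 - 15.4108*z^3 + 11.3472*z^2 - 6.8809*z + 3.864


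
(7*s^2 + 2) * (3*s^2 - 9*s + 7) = 21*s^4 - 63*s^3 + 55*s^2 - 18*s + 14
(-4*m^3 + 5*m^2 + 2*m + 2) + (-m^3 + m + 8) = -5*m^3 + 5*m^2 + 3*m + 10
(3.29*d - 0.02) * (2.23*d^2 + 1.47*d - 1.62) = 7.3367*d^3 + 4.7917*d^2 - 5.3592*d + 0.0324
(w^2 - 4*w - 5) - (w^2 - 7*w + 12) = 3*w - 17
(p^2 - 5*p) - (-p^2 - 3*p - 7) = 2*p^2 - 2*p + 7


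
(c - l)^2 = c^2 - 2*c*l + l^2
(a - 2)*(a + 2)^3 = a^4 + 4*a^3 - 16*a - 16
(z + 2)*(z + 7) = z^2 + 9*z + 14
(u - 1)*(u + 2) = u^2 + u - 2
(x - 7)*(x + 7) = x^2 - 49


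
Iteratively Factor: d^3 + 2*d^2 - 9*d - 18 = (d + 3)*(d^2 - d - 6) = (d + 2)*(d + 3)*(d - 3)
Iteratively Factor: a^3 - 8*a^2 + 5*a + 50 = (a - 5)*(a^2 - 3*a - 10) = (a - 5)^2*(a + 2)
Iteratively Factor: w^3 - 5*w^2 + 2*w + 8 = (w - 2)*(w^2 - 3*w - 4) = (w - 4)*(w - 2)*(w + 1)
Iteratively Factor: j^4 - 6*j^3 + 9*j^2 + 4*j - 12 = (j - 2)*(j^3 - 4*j^2 + j + 6) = (j - 2)*(j + 1)*(j^2 - 5*j + 6) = (j - 2)^2*(j + 1)*(j - 3)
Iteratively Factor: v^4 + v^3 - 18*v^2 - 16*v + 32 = (v + 2)*(v^3 - v^2 - 16*v + 16) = (v - 4)*(v + 2)*(v^2 + 3*v - 4) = (v - 4)*(v - 1)*(v + 2)*(v + 4)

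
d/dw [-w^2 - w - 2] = -2*w - 1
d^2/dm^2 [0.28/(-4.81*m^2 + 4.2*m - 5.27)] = (12.956216*m^2 - 11.31312*m - 0.28*(9.62*m - 4.2)*(19.24*m - 8.4) + 14.195272)/(4.81*m^2 - 4.2*m + 5.27)^3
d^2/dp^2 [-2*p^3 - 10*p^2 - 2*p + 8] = -12*p - 20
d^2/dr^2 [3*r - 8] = 0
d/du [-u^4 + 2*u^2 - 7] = 4*u*(1 - u^2)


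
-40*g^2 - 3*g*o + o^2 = (-8*g + o)*(5*g + o)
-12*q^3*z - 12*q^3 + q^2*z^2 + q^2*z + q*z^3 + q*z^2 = (-3*q + z)*(4*q + z)*(q*z + q)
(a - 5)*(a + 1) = a^2 - 4*a - 5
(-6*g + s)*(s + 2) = -6*g*s - 12*g + s^2 + 2*s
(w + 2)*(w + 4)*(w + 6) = w^3 + 12*w^2 + 44*w + 48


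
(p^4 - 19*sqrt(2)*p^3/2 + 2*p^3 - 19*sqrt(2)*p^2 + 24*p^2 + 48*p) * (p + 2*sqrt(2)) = p^5 - 15*sqrt(2)*p^4/2 + 2*p^4 - 15*sqrt(2)*p^3 - 14*p^3 - 28*p^2 + 48*sqrt(2)*p^2 + 96*sqrt(2)*p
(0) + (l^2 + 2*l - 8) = l^2 + 2*l - 8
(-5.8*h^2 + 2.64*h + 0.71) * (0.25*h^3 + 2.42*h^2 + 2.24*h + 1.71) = -1.45*h^5 - 13.376*h^4 - 6.4257*h^3 - 2.2862*h^2 + 6.1048*h + 1.2141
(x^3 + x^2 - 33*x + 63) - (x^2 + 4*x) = x^3 - 37*x + 63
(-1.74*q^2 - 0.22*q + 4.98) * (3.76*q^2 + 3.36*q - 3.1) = -6.5424*q^4 - 6.6736*q^3 + 23.3796*q^2 + 17.4148*q - 15.438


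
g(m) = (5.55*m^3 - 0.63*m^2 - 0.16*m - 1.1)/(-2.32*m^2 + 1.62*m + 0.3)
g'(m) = (4.64*m - 1.62)*(5.55*m^3 - 0.63*m^2 - 0.16*m - 1.1)/(-2.32*m^2 + 1.62*m + 0.3)^2 + (16.65*m^2 - 1.26*m - 0.16)/(-2.32*m^2 + 1.62*m + 0.3)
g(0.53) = -1.06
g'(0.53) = 5.84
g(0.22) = -2.03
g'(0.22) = 2.92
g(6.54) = -17.25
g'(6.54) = -2.36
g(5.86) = -15.64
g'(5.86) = -2.35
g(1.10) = -7.38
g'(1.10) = 9.78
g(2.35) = -7.70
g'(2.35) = -1.99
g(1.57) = -6.46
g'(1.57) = -0.80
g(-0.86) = 1.77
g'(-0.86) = -1.19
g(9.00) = -23.07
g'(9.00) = -2.38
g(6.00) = -15.97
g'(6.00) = -2.35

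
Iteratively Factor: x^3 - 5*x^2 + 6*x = (x - 2)*(x^2 - 3*x) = (x - 3)*(x - 2)*(x)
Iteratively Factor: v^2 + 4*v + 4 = (v + 2)*(v + 2)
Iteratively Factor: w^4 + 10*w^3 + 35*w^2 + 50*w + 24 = (w + 4)*(w^3 + 6*w^2 + 11*w + 6) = (w + 3)*(w + 4)*(w^2 + 3*w + 2) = (w + 1)*(w + 3)*(w + 4)*(w + 2)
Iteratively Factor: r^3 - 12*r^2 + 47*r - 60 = (r - 5)*(r^2 - 7*r + 12) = (r - 5)*(r - 4)*(r - 3)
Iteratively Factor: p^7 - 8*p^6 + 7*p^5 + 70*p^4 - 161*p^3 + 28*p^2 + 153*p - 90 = (p - 1)*(p^6 - 7*p^5 + 70*p^3 - 91*p^2 - 63*p + 90) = (p - 1)^2*(p^5 - 6*p^4 - 6*p^3 + 64*p^2 - 27*p - 90) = (p - 1)^2*(p + 3)*(p^4 - 9*p^3 + 21*p^2 + p - 30) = (p - 1)^2*(p + 1)*(p + 3)*(p^3 - 10*p^2 + 31*p - 30) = (p - 2)*(p - 1)^2*(p + 1)*(p + 3)*(p^2 - 8*p + 15) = (p - 5)*(p - 2)*(p - 1)^2*(p + 1)*(p + 3)*(p - 3)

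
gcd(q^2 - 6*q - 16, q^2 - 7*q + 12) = 1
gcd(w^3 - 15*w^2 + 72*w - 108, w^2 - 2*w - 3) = w - 3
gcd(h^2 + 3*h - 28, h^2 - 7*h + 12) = h - 4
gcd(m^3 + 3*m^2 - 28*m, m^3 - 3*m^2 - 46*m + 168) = m^2 + 3*m - 28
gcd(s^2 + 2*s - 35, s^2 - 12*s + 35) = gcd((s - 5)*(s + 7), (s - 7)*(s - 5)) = s - 5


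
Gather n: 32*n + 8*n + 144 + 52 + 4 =40*n + 200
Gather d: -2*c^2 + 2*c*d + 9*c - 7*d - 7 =-2*c^2 + 9*c + d*(2*c - 7) - 7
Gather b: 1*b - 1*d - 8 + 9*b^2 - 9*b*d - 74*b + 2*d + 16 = 9*b^2 + b*(-9*d - 73) + d + 8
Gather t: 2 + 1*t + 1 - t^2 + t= -t^2 + 2*t + 3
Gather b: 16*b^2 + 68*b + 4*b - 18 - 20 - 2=16*b^2 + 72*b - 40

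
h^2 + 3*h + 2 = (h + 1)*(h + 2)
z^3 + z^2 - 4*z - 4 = (z - 2)*(z + 1)*(z + 2)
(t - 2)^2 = t^2 - 4*t + 4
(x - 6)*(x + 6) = x^2 - 36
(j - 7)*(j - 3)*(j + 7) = j^3 - 3*j^2 - 49*j + 147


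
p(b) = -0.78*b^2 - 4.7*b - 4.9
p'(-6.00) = 4.66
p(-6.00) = -4.78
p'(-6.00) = 4.66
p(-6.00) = -4.78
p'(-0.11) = -4.53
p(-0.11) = -4.39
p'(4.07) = -11.05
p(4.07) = -36.95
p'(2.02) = -7.85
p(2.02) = -17.58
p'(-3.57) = 0.87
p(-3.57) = 1.94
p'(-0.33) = -4.19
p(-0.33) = -3.43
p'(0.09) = -4.84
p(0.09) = -5.33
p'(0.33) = -5.21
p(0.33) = -6.54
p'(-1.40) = -2.52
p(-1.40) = 0.15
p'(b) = -1.56*b - 4.7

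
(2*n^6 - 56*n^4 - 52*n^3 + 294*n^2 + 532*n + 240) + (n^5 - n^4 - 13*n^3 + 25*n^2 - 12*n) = 2*n^6 + n^5 - 57*n^4 - 65*n^3 + 319*n^2 + 520*n + 240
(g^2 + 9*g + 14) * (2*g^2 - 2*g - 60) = 2*g^4 + 16*g^3 - 50*g^2 - 568*g - 840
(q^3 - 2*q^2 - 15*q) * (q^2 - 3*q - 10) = q^5 - 5*q^4 - 19*q^3 + 65*q^2 + 150*q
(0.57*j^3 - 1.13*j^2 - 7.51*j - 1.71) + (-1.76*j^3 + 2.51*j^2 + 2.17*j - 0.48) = -1.19*j^3 + 1.38*j^2 - 5.34*j - 2.19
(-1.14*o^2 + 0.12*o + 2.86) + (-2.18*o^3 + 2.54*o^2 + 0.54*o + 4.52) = -2.18*o^3 + 1.4*o^2 + 0.66*o + 7.38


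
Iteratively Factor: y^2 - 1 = (y + 1)*(y - 1)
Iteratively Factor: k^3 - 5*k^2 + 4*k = (k - 1)*(k^2 - 4*k) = (k - 4)*(k - 1)*(k)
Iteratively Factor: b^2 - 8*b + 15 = (b - 5)*(b - 3)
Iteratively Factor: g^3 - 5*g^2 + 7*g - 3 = (g - 1)*(g^2 - 4*g + 3) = (g - 3)*(g - 1)*(g - 1)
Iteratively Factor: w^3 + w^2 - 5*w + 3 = (w + 3)*(w^2 - 2*w + 1) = (w - 1)*(w + 3)*(w - 1)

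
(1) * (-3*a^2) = -3*a^2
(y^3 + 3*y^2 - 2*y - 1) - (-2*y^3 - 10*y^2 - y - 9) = 3*y^3 + 13*y^2 - y + 8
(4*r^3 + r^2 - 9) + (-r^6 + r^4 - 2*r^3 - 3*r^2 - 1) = -r^6 + r^4 + 2*r^3 - 2*r^2 - 10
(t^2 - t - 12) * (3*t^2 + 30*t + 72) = 3*t^4 + 27*t^3 + 6*t^2 - 432*t - 864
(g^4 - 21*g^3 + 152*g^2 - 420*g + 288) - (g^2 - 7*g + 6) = g^4 - 21*g^3 + 151*g^2 - 413*g + 282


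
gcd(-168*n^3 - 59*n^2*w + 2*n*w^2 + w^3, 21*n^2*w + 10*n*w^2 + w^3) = 21*n^2 + 10*n*w + w^2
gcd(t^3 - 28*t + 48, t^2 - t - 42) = t + 6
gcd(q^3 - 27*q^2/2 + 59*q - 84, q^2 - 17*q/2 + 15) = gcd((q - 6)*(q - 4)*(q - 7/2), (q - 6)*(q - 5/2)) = q - 6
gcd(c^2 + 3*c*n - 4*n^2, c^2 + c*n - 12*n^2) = c + 4*n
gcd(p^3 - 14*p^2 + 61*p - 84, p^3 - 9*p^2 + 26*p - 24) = p^2 - 7*p + 12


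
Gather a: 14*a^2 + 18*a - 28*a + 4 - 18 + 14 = 14*a^2 - 10*a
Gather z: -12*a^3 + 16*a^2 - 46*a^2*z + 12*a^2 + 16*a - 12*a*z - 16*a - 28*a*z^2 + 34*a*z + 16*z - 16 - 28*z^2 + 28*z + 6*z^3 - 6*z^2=-12*a^3 + 28*a^2 + 6*z^3 + z^2*(-28*a - 34) + z*(-46*a^2 + 22*a + 44) - 16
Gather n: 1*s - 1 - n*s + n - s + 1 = n*(1 - s)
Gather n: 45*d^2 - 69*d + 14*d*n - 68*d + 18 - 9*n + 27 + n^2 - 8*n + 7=45*d^2 - 137*d + n^2 + n*(14*d - 17) + 52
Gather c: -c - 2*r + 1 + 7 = -c - 2*r + 8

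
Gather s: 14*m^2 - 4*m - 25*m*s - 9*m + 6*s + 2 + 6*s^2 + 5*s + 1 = 14*m^2 - 13*m + 6*s^2 + s*(11 - 25*m) + 3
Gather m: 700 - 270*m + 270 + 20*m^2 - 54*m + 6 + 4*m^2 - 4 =24*m^2 - 324*m + 972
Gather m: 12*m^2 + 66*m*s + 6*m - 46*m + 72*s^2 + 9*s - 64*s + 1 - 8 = 12*m^2 + m*(66*s - 40) + 72*s^2 - 55*s - 7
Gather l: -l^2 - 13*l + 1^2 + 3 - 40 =-l^2 - 13*l - 36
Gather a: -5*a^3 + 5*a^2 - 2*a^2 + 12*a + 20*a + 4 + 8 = -5*a^3 + 3*a^2 + 32*a + 12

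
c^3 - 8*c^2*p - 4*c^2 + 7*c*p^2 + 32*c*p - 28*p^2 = (c - 4)*(c - 7*p)*(c - p)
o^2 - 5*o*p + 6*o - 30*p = (o + 6)*(o - 5*p)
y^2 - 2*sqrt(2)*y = y*(y - 2*sqrt(2))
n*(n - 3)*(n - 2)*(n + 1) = n^4 - 4*n^3 + n^2 + 6*n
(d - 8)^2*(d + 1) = d^3 - 15*d^2 + 48*d + 64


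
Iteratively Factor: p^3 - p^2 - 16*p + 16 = (p + 4)*(p^2 - 5*p + 4) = (p - 4)*(p + 4)*(p - 1)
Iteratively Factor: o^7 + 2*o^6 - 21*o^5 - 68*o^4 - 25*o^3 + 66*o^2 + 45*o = (o - 5)*(o^6 + 7*o^5 + 14*o^4 + 2*o^3 - 15*o^2 - 9*o) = (o - 5)*(o + 3)*(o^5 + 4*o^4 + 2*o^3 - 4*o^2 - 3*o) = (o - 5)*(o + 1)*(o + 3)*(o^4 + 3*o^3 - o^2 - 3*o) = o*(o - 5)*(o + 1)*(o + 3)*(o^3 + 3*o^2 - o - 3) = o*(o - 5)*(o + 1)^2*(o + 3)*(o^2 + 2*o - 3) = o*(o - 5)*(o - 1)*(o + 1)^2*(o + 3)*(o + 3)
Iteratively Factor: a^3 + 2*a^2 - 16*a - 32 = (a - 4)*(a^2 + 6*a + 8) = (a - 4)*(a + 2)*(a + 4)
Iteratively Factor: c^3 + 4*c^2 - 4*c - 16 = (c + 4)*(c^2 - 4) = (c + 2)*(c + 4)*(c - 2)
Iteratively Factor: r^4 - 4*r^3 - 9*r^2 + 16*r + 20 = (r + 2)*(r^3 - 6*r^2 + 3*r + 10) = (r - 2)*(r + 2)*(r^2 - 4*r - 5) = (r - 5)*(r - 2)*(r + 2)*(r + 1)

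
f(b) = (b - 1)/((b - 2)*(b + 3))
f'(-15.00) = -0.00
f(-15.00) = -0.08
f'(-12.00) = -0.01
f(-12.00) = -0.10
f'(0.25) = -0.14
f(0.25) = 0.13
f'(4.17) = -0.06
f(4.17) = 0.20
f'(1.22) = -0.37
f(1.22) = -0.07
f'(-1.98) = -0.78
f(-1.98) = 0.73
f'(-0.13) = -0.14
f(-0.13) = 0.18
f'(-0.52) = -0.16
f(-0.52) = 0.24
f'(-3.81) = -1.23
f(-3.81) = -1.02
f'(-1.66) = -0.46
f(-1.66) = 0.54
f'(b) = -(b - 1)/((b - 2)*(b + 3)^2) + 1/((b - 2)*(b + 3)) - (b - 1)/((b - 2)^2*(b + 3)) = (-b^2 + 2*b - 5)/(b^4 + 2*b^3 - 11*b^2 - 12*b + 36)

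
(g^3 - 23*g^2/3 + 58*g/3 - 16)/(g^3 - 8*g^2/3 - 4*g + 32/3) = (g - 3)/(g + 2)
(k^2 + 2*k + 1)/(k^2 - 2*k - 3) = (k + 1)/(k - 3)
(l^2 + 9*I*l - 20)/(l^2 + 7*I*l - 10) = (l + 4*I)/(l + 2*I)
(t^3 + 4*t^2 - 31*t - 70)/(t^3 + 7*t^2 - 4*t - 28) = (t - 5)/(t - 2)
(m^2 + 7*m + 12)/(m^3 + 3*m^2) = (m + 4)/m^2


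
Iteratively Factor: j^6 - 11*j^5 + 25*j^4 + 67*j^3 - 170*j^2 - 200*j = (j - 5)*(j^5 - 6*j^4 - 5*j^3 + 42*j^2 + 40*j) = (j - 5)*(j - 4)*(j^4 - 2*j^3 - 13*j^2 - 10*j) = j*(j - 5)*(j - 4)*(j^3 - 2*j^2 - 13*j - 10) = j*(j - 5)*(j - 4)*(j + 1)*(j^2 - 3*j - 10) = j*(j - 5)*(j - 4)*(j + 1)*(j + 2)*(j - 5)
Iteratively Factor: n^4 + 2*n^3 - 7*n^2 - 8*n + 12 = (n - 2)*(n^3 + 4*n^2 + n - 6) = (n - 2)*(n + 3)*(n^2 + n - 2) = (n - 2)*(n - 1)*(n + 3)*(n + 2)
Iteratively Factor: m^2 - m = (m)*(m - 1)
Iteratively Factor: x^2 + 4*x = (x + 4)*(x)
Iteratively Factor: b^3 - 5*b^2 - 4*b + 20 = (b + 2)*(b^2 - 7*b + 10) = (b - 5)*(b + 2)*(b - 2)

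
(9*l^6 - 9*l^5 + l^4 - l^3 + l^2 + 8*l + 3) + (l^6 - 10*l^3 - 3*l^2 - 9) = 10*l^6 - 9*l^5 + l^4 - 11*l^3 - 2*l^2 + 8*l - 6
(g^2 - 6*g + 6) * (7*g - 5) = 7*g^3 - 47*g^2 + 72*g - 30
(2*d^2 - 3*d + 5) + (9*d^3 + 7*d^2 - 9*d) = 9*d^3 + 9*d^2 - 12*d + 5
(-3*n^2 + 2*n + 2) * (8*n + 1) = -24*n^3 + 13*n^2 + 18*n + 2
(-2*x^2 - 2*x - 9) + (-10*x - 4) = -2*x^2 - 12*x - 13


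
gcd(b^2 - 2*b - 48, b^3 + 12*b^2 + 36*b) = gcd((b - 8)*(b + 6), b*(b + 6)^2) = b + 6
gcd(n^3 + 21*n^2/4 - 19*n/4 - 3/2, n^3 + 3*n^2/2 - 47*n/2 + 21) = n^2 + 5*n - 6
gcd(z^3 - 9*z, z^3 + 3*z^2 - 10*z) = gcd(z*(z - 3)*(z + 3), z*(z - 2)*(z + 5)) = z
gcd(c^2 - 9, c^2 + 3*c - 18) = c - 3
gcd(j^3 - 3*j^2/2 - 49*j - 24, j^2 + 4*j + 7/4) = j + 1/2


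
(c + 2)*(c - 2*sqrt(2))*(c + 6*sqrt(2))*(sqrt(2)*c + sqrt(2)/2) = sqrt(2)*c^4 + 5*sqrt(2)*c^3/2 + 8*c^3 - 23*sqrt(2)*c^2 + 20*c^2 - 60*sqrt(2)*c + 8*c - 24*sqrt(2)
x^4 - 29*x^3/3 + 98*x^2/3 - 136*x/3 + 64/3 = (x - 4)*(x - 8/3)*(x - 2)*(x - 1)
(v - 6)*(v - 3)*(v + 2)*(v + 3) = v^4 - 4*v^3 - 21*v^2 + 36*v + 108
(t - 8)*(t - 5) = t^2 - 13*t + 40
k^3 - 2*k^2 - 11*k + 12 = (k - 4)*(k - 1)*(k + 3)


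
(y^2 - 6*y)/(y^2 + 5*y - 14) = y*(y - 6)/(y^2 + 5*y - 14)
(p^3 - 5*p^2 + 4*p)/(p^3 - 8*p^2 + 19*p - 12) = p/(p - 3)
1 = 1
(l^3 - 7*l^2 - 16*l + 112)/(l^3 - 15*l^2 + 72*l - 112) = (l + 4)/(l - 4)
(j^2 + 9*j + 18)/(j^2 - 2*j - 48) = (j + 3)/(j - 8)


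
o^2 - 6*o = o*(o - 6)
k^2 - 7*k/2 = k*(k - 7/2)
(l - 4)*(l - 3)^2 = l^3 - 10*l^2 + 33*l - 36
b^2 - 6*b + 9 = (b - 3)^2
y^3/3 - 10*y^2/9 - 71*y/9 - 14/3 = (y/3 + 1)*(y - 7)*(y + 2/3)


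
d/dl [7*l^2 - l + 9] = 14*l - 1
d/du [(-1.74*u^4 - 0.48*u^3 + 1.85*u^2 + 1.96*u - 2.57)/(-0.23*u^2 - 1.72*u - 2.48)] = (0.8004*u^5 + 9.0888*u^4 + 18.912*u^3 + 0.839999999999999*u^2 - 10.3582*u - 9.2812)/(0.0529*u^4 + 0.7912*u^3 + 4.0992*u^2 + 8.5312*u + 6.1504)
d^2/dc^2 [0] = 0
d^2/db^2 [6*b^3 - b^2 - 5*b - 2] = 36*b - 2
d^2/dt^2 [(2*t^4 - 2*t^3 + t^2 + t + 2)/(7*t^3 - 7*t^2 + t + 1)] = 2*(35*t^6 + 105*t^5 + 468*t^4 - 784*t^3 + 321*t^2 - 69*t + 16)/(343*t^9 - 1029*t^8 + 1176*t^7 - 490*t^6 - 126*t^5 + 168*t^4 - 20*t^3 - 18*t^2 + 3*t + 1)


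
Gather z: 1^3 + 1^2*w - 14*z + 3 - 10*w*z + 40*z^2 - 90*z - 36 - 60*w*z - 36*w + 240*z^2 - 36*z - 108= -35*w + 280*z^2 + z*(-70*w - 140) - 140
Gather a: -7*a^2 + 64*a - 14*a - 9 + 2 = -7*a^2 + 50*a - 7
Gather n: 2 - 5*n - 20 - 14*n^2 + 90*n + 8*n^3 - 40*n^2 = 8*n^3 - 54*n^2 + 85*n - 18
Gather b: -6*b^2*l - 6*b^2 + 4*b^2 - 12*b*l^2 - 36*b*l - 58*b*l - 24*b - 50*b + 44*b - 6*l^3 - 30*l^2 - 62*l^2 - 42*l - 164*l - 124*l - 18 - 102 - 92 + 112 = b^2*(-6*l - 2) + b*(-12*l^2 - 94*l - 30) - 6*l^3 - 92*l^2 - 330*l - 100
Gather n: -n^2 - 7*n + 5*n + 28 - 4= -n^2 - 2*n + 24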